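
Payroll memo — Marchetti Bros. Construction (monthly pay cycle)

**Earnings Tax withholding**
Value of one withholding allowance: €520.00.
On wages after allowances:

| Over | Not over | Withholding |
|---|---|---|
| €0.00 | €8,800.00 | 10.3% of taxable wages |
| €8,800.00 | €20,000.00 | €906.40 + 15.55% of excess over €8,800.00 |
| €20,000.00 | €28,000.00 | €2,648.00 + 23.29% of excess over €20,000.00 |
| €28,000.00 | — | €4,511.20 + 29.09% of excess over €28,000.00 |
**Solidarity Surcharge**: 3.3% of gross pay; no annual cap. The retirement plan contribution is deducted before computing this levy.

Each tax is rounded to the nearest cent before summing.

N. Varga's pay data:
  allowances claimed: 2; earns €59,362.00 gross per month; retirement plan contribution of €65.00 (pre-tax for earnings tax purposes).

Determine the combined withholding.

Earnings Tax: taxable = €59,362.00 − €65.00 − 2×€520.00 = €58,257.00
  €4,511.20 + 29.09% × (€58,257.00 − €28,000.00) = €4,511.20 + 29.09% × €30,257.00 = €13,312.96
Solidarity Surcharge: 3.3% × €59,297.00 = €1,956.80
Total: €13,312.96 + €1,956.80 = €15,269.76

€15,269.76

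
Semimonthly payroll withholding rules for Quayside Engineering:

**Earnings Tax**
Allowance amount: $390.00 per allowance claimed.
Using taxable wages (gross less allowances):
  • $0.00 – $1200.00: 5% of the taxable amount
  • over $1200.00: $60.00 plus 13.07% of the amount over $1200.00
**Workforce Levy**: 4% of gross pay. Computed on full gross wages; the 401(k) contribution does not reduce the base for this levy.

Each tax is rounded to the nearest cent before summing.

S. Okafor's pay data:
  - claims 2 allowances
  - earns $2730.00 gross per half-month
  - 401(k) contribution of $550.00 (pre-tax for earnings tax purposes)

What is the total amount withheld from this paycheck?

$195.34

Earnings Tax: taxable = $2730.00 − $550.00 − 2×$390.00 = $1400.00
  $60.00 + 13.07% × ($1400.00 − $1200.00) = $60.00 + 13.07% × $200.00 = $86.14
Workforce Levy: 4% × $2730.00 = $109.20
Total: $86.14 + $109.20 = $195.34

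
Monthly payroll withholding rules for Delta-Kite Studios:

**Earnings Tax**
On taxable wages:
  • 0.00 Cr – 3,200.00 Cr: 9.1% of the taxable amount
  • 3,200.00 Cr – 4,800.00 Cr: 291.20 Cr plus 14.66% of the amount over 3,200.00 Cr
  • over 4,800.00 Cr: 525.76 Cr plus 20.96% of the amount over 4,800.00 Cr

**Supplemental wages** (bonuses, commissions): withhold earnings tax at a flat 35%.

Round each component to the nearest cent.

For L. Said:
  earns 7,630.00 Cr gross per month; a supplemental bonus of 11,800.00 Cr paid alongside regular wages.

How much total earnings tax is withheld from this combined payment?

Earnings Tax: taxable = 7,630.00 Cr
  525.76 Cr + 20.96% × (7,630.00 Cr − 4,800.00 Cr) = 525.76 Cr + 20.96% × 2,830.00 Cr = 1,118.93 Cr
Supplemental (35% flat on bonus): 35% × 11,800.00 Cr = 4,130.00 Cr
Total earnings tax: 1,118.93 Cr + 4,130.00 Cr = 5,248.93 Cr

5,248.93 Cr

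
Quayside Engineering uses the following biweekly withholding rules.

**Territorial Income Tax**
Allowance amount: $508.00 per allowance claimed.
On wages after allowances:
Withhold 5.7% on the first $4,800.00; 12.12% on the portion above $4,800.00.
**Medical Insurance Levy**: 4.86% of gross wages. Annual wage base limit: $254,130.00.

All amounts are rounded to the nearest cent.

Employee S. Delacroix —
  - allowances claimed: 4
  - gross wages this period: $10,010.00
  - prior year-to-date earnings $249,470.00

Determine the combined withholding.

Territorial Income Tax: taxable = $10,010.00 − 4×$508.00 = $7,978.00
  $273.60 + 12.12% × ($7,978.00 − $4,800.00) = $273.60 + 12.12% × $3,178.00 = $658.77
Medical Insurance Levy: cap $254,130.00 − YTD $249,470.00 = $4,660.00 subject; 4.86% × $4,660.00 = $226.48
Total: $658.77 + $226.48 = $885.25

$885.25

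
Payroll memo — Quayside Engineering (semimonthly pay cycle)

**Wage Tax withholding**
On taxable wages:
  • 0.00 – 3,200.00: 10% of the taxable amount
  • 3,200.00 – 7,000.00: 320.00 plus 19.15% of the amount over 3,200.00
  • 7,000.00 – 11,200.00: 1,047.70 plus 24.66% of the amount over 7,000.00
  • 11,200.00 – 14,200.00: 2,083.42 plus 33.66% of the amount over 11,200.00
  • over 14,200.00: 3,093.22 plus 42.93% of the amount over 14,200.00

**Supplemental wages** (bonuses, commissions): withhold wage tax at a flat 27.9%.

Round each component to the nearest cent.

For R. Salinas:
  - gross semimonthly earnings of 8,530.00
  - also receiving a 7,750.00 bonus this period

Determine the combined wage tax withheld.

3,587.25

Wage Tax: taxable = 8,530.00
  1,047.70 + 24.66% × (8,530.00 − 7,000.00) = 1,047.70 + 24.66% × 1,530.00 = 1,425.00
Supplemental (27.9% flat on bonus): 27.9% × 7,750.00 = 2,162.25
Total wage tax: 1,425.00 + 2,162.25 = 3,587.25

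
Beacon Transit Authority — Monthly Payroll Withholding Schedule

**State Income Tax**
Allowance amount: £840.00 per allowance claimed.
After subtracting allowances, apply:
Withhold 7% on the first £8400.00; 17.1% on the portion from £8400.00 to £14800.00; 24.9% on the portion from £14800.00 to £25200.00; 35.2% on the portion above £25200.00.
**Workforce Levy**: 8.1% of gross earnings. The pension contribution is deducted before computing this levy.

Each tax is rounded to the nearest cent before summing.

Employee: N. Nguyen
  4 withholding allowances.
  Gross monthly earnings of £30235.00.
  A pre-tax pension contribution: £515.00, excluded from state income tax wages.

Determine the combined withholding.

State Income Tax: taxable = £30235.00 − £515.00 − 4×£840.00 = £26360.00
  £4272.00 + 35.2% × (£26360.00 − £25200.00) = £4272.00 + 35.2% × £1160.00 = £4680.32
Workforce Levy: 8.1% × £29720.00 = £2407.32
Total: £4680.32 + £2407.32 = £7087.64

£7087.64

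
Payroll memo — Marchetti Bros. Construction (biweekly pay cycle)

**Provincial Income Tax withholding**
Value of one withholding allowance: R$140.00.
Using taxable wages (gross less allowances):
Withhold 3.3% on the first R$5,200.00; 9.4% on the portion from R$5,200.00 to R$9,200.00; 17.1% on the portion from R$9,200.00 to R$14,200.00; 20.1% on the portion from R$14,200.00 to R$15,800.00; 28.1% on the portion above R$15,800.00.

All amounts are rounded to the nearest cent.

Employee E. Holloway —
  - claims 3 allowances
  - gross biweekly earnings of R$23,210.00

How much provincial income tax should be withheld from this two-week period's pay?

Provincial Income Tax: taxable = R$23,210.00 − 3×R$140.00 = R$22,790.00
  R$1,724.20 + 28.1% × (R$22,790.00 − R$15,800.00) = R$1,724.20 + 28.1% × R$6,990.00 = R$3,688.39

R$3,688.39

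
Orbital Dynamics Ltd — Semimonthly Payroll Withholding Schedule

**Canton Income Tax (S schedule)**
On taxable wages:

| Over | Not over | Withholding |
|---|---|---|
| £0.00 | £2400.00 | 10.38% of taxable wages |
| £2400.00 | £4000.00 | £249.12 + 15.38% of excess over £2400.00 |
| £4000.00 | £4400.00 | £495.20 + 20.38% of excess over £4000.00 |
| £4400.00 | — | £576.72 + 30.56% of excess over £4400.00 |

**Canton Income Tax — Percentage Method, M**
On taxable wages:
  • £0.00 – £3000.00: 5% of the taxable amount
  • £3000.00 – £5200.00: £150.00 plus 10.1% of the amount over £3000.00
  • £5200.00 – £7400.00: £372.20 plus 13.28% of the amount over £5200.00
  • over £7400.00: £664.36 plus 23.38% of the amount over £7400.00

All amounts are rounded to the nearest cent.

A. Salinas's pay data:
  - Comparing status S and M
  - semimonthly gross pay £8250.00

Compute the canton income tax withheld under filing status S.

Canton Income Tax (S): taxable = £8250.00
  £576.72 + 30.56% × (£8250.00 − £4400.00) = £576.72 + 30.56% × £3850.00 = £1753.28

£1753.28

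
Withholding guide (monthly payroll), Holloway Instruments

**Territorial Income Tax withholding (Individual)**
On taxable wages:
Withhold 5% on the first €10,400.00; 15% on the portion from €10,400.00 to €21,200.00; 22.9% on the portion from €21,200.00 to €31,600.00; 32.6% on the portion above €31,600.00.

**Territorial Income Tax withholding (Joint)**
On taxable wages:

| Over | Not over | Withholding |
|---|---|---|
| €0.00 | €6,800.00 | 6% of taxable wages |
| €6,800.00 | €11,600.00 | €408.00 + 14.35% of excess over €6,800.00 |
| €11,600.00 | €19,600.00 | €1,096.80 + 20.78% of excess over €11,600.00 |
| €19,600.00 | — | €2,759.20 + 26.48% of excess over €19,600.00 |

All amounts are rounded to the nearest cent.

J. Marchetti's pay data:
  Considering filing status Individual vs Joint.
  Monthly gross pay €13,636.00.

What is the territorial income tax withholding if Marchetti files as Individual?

Territorial Income Tax (Individual): taxable = €13,636.00
  €520.00 + 15% × (€13,636.00 − €10,400.00) = €520.00 + 15% × €3,236.00 = €1,005.40

€1,005.40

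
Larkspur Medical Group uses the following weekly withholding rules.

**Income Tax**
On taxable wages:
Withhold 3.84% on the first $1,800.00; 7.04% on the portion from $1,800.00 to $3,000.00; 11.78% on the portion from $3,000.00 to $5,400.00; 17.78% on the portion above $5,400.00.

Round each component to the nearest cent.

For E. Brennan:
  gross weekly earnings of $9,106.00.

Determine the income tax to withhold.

$1,095.25

Income Tax: taxable = $9,106.00
  $436.32 + 17.78% × ($9,106.00 − $5,400.00) = $436.32 + 17.78% × $3,706.00 = $1,095.25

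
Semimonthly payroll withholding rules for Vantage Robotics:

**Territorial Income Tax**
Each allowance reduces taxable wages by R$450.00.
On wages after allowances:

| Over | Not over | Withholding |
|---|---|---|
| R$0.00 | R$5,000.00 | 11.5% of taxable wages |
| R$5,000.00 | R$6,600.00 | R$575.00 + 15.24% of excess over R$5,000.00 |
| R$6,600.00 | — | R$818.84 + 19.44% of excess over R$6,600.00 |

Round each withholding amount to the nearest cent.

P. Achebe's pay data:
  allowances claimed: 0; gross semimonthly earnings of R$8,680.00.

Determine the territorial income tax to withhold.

Territorial Income Tax: taxable = R$8,680.00
  R$818.84 + 19.44% × (R$8,680.00 − R$6,600.00) = R$818.84 + 19.44% × R$2,080.00 = R$1,223.19

R$1,223.19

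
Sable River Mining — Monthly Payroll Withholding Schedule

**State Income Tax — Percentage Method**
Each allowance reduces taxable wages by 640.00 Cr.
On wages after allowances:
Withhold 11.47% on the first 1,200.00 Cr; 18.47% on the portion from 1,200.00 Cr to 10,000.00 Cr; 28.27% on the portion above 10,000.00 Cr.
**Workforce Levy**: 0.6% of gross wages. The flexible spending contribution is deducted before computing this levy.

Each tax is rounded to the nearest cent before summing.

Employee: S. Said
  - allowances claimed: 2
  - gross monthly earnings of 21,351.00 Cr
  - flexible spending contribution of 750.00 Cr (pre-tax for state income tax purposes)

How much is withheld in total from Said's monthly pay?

State Income Tax: taxable = 21,351.00 Cr − 750.00 Cr − 2×640.00 Cr = 19,321.00 Cr
  1,763.00 Cr + 28.27% × (19,321.00 Cr − 10,000.00 Cr) = 1,763.00 Cr + 28.27% × 9,321.00 Cr = 4,398.05 Cr
Workforce Levy: 0.6% × 20,601.00 Cr = 123.61 Cr
Total: 4,398.05 Cr + 123.61 Cr = 4,521.66 Cr

4,521.66 Cr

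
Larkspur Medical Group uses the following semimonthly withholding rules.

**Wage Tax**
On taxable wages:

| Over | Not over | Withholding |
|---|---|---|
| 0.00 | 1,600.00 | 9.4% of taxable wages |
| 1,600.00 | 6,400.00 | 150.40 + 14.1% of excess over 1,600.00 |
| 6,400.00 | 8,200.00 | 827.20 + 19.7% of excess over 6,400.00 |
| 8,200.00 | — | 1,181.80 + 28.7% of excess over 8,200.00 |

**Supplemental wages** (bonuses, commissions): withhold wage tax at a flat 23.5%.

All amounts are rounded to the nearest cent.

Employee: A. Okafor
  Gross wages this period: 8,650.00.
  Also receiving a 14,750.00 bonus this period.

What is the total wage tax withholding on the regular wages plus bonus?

4,777.20

Wage Tax: taxable = 8,650.00
  1,181.80 + 28.7% × (8,650.00 − 8,200.00) = 1,181.80 + 28.7% × 450.00 = 1,310.95
Supplemental (23.5% flat on bonus): 23.5% × 14,750.00 = 3,466.25
Total wage tax: 1,310.95 + 3,466.25 = 4,777.20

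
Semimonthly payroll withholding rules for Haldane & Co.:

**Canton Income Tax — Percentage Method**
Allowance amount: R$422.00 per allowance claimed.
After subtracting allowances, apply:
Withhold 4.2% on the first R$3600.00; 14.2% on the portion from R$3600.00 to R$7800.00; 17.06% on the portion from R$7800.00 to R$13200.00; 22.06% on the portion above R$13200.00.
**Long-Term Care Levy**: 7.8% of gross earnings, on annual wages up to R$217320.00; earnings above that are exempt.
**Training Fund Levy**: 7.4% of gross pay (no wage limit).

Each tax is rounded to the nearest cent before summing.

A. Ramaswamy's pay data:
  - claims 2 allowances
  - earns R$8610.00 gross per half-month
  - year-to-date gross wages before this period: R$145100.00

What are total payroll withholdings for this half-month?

R$2051.49

Canton Income Tax: taxable = R$8610.00 − 2×R$422.00 = R$7766.00
  R$151.20 + 14.2% × (R$7766.00 − R$3600.00) = R$151.20 + 14.2% × R$4166.00 = R$742.77
Long-Term Care Levy: 7.8% × R$8610.00 = R$671.58
Training Fund Levy: 7.4% × R$8610.00 = R$637.14
Total: R$742.77 + R$671.58 + R$637.14 = R$2051.49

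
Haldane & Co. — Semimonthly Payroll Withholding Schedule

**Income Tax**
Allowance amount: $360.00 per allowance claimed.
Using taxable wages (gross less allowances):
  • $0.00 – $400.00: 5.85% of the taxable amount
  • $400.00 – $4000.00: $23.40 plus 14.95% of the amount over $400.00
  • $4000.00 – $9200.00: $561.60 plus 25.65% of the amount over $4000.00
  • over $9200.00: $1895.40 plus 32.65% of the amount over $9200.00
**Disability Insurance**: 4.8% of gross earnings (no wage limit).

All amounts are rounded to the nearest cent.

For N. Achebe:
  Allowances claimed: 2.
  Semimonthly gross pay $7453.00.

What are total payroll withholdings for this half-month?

$1620.35

Income Tax: taxable = $7453.00 − 2×$360.00 = $6733.00
  $561.60 + 25.65% × ($6733.00 − $4000.00) = $561.60 + 25.65% × $2733.00 = $1262.61
Disability Insurance: 4.8% × $7453.00 = $357.74
Total: $1262.61 + $357.74 = $1620.35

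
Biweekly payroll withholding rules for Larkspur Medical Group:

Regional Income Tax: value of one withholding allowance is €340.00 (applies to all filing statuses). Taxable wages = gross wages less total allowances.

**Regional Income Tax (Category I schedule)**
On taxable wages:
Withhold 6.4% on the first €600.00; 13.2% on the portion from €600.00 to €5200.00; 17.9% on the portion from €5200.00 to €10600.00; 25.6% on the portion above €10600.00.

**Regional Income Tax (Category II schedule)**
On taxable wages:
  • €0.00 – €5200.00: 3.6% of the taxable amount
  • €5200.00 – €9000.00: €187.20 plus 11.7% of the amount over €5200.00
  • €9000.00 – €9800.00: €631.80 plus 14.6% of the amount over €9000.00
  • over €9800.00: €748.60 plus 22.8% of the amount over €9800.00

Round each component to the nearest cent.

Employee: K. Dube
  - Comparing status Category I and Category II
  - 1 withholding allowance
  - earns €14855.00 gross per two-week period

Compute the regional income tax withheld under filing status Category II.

Regional Income Tax (Category II): taxable = €14855.00 − 1×€340.00 = €14515.00
  €748.60 + 22.8% × (€14515.00 − €9800.00) = €748.60 + 22.8% × €4715.00 = €1823.62

€1823.62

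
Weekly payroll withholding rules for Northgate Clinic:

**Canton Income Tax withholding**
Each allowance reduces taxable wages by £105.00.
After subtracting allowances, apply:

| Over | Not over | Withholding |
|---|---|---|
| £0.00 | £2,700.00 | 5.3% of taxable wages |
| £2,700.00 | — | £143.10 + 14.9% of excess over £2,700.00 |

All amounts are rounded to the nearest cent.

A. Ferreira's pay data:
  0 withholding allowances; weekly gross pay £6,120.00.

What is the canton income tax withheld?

£652.68

Canton Income Tax: taxable = £6,120.00
  £143.10 + 14.9% × (£6,120.00 − £2,700.00) = £143.10 + 14.9% × £3,420.00 = £652.68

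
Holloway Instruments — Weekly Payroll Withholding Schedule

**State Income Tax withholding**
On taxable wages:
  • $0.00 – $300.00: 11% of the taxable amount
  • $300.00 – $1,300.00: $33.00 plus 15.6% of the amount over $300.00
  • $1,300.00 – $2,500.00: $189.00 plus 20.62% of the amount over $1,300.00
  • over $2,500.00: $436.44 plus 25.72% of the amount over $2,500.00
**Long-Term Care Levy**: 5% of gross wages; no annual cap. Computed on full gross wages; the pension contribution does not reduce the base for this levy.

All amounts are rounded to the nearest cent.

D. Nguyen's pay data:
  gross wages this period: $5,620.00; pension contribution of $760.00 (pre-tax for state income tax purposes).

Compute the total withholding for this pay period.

$1,324.43

State Income Tax: taxable = $5,620.00 − $760.00 = $4,860.00
  $436.44 + 25.72% × ($4,860.00 − $2,500.00) = $436.44 + 25.72% × $2,360.00 = $1,043.43
Long-Term Care Levy: 5% × $5,620.00 = $281.00
Total: $1,043.43 + $281.00 = $1,324.43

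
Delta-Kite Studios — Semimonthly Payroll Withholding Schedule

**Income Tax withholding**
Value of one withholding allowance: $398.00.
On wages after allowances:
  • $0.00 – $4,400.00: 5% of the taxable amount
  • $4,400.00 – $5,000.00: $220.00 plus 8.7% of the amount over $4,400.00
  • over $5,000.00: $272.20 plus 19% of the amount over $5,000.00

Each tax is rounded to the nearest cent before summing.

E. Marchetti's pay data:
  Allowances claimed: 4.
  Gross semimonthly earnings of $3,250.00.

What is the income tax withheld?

$82.90

Income Tax: taxable = $3,250.00 − 4×$398.00 = $1,658.00
  5% × $1,658.00 = $82.90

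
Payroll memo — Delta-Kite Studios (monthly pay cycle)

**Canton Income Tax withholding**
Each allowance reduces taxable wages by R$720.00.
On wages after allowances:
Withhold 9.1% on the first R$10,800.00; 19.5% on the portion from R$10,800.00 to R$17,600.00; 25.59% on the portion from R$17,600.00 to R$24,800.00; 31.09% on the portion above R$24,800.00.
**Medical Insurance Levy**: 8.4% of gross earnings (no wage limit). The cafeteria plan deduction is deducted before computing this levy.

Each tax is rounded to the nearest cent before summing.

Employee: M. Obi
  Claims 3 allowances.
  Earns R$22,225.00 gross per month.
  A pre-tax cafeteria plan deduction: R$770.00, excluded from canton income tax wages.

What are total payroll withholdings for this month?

R$4,544.77

Canton Income Tax: taxable = R$22,225.00 − R$770.00 − 3×R$720.00 = R$19,295.00
  R$2,308.80 + 25.59% × (R$19,295.00 − R$17,600.00) = R$2,308.80 + 25.59% × R$1,695.00 = R$2,742.55
Medical Insurance Levy: 8.4% × R$21,455.00 = R$1,802.22
Total: R$2,742.55 + R$1,802.22 = R$4,544.77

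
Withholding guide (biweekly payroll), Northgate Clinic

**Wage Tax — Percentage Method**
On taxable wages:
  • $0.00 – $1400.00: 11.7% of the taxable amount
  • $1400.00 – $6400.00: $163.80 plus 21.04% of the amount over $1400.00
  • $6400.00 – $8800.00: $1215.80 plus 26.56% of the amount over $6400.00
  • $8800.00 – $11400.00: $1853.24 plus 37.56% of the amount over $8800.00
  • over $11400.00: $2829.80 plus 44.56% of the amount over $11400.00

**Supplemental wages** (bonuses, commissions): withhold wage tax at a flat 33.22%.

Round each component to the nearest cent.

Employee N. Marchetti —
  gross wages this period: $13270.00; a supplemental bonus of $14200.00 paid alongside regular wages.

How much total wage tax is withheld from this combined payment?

$8380.31

Wage Tax: taxable = $13270.00
  $2829.80 + 44.56% × ($13270.00 − $11400.00) = $2829.80 + 44.56% × $1870.00 = $3663.07
Supplemental (33.22% flat on bonus): 33.22% × $14200.00 = $4717.24
Total wage tax: $3663.07 + $4717.24 = $8380.31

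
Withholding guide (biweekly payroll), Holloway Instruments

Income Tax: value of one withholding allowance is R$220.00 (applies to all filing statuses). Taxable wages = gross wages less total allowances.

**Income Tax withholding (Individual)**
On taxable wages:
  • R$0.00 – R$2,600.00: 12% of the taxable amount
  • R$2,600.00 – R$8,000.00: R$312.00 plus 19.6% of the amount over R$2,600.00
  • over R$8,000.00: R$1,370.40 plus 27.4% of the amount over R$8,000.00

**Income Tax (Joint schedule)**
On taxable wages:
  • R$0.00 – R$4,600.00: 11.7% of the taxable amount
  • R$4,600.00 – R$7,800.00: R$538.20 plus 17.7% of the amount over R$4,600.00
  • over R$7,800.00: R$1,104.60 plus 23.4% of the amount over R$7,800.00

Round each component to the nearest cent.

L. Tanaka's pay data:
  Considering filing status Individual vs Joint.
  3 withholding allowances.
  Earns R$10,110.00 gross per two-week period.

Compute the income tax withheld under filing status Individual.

R$1,767.70

Income Tax (Individual): taxable = R$10,110.00 − 3×R$220.00 = R$9,450.00
  R$1,370.40 + 27.4% × (R$9,450.00 − R$8,000.00) = R$1,370.40 + 27.4% × R$1,450.00 = R$1,767.70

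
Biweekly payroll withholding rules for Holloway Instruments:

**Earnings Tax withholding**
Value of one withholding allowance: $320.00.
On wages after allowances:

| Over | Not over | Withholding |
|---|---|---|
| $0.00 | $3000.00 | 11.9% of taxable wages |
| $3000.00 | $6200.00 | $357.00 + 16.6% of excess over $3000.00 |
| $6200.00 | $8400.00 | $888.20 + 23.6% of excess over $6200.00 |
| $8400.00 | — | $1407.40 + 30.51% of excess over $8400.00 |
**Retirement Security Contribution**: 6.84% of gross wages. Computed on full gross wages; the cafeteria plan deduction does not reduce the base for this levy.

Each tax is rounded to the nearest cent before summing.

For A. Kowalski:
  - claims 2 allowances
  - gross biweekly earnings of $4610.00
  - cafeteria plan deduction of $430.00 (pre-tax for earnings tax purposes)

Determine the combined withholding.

Earnings Tax: taxable = $4610.00 − $430.00 − 2×$320.00 = $3540.00
  $357.00 + 16.6% × ($3540.00 − $3000.00) = $357.00 + 16.6% × $540.00 = $446.64
Retirement Security Contribution: 6.84% × $4610.00 = $315.32
Total: $446.64 + $315.32 = $761.96

$761.96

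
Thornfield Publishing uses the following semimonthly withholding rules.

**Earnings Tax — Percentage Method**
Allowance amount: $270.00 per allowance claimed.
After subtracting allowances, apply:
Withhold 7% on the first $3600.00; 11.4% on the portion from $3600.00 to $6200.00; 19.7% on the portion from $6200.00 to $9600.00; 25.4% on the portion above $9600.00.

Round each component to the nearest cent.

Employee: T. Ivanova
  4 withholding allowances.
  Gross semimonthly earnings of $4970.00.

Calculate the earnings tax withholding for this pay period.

Earnings Tax: taxable = $4970.00 − 4×$270.00 = $3890.00
  $252.00 + 11.4% × ($3890.00 − $3600.00) = $252.00 + 11.4% × $290.00 = $285.06

$285.06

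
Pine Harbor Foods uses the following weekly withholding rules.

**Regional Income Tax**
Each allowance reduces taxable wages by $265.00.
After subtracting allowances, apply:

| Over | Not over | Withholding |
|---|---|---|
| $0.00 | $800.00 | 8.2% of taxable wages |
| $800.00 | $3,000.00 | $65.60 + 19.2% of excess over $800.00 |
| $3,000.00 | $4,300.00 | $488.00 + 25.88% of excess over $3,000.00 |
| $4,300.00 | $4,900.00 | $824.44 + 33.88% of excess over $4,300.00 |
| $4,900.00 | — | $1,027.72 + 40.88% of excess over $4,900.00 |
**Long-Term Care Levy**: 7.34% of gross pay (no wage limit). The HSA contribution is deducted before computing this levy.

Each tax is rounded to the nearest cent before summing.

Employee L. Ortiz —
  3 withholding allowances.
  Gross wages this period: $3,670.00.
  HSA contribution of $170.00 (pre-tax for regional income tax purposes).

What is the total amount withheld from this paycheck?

Regional Income Tax: taxable = $3,670.00 − $170.00 − 3×$265.00 = $2,705.00
  $65.60 + 19.2% × ($2,705.00 − $800.00) = $65.60 + 19.2% × $1,905.00 = $431.36
Long-Term Care Levy: 7.34% × $3,500.00 = $256.90
Total: $431.36 + $256.90 = $688.26

$688.26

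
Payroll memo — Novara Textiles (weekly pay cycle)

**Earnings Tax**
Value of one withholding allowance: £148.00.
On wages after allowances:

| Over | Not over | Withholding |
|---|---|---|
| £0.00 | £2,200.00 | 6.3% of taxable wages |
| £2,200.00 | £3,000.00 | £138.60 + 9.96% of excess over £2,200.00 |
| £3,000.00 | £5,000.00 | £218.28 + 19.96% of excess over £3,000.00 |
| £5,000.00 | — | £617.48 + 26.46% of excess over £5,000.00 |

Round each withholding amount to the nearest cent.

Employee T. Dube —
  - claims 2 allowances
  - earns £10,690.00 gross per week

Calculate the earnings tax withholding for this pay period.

£2,044.73

Earnings Tax: taxable = £10,690.00 − 2×£148.00 = £10,394.00
  £617.48 + 26.46% × (£10,394.00 − £5,000.00) = £617.48 + 26.46% × £5,394.00 = £2,044.73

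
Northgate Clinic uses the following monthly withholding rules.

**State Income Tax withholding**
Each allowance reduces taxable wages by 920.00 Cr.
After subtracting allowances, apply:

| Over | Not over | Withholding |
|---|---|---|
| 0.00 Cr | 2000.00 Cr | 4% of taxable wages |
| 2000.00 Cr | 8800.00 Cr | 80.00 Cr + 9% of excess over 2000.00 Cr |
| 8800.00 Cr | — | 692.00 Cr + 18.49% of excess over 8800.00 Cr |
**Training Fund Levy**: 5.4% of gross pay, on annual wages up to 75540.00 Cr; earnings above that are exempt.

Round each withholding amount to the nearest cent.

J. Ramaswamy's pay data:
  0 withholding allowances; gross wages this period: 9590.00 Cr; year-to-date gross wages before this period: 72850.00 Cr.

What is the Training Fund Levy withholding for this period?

145.26 Cr

Training Fund Levy: cap 75540.00 Cr − YTD 72850.00 Cr = 2690.00 Cr subject; 5.4% × 2690.00 Cr = 145.26 Cr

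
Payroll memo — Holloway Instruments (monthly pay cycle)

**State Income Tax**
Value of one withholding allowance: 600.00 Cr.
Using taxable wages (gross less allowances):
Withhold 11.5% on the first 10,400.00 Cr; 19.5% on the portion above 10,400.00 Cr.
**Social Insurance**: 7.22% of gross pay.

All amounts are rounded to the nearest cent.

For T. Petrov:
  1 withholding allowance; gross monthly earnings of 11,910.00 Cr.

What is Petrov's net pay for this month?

9,676.65 Cr

State Income Tax: taxable = 11,910.00 Cr − 1×600.00 Cr = 11,310.00 Cr
  1,196.00 Cr + 19.5% × (11,310.00 Cr − 10,400.00 Cr) = 1,196.00 Cr + 19.5% × 910.00 Cr = 1,373.45 Cr
Social Insurance: 7.22% × 11,910.00 Cr = 859.90 Cr
Total withheld: 1,373.45 Cr + 859.90 Cr = 2,233.35 Cr
Net pay: 11,910.00 Cr − 2,233.35 Cr = 9,676.65 Cr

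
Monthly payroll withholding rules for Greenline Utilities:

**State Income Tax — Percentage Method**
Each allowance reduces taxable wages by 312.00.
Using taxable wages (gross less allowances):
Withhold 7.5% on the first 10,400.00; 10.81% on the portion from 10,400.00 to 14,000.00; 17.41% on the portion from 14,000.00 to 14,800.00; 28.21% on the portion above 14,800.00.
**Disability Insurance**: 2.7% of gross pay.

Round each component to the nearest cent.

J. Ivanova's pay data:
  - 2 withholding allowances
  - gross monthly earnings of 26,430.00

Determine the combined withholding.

State Income Tax: taxable = 26,430.00 − 2×312.00 = 25,806.00
  1,308.44 + 28.21% × (25,806.00 − 14,800.00) = 1,308.44 + 28.21% × 11,006.00 = 4,413.23
Disability Insurance: 2.7% × 26,430.00 = 713.61
Total: 4,413.23 + 713.61 = 5,126.84

5,126.84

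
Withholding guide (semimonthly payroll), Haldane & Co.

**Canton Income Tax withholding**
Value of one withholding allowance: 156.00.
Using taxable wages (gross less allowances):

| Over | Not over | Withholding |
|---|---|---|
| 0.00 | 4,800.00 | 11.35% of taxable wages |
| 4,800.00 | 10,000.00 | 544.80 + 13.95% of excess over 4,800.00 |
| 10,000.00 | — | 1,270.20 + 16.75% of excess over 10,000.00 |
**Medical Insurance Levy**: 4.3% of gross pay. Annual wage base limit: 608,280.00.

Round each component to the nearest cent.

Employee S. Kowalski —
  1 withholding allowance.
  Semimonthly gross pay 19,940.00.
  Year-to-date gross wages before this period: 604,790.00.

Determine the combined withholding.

Canton Income Tax: taxable = 19,940.00 − 1×156.00 = 19,784.00
  1,270.20 + 16.75% × (19,784.00 − 10,000.00) = 1,270.20 + 16.75% × 9,784.00 = 2,909.02
Medical Insurance Levy: cap 608,280.00 − YTD 604,790.00 = 3,490.00 subject; 4.3% × 3,490.00 = 150.07
Total: 2,909.02 + 150.07 = 3,059.09

3,059.09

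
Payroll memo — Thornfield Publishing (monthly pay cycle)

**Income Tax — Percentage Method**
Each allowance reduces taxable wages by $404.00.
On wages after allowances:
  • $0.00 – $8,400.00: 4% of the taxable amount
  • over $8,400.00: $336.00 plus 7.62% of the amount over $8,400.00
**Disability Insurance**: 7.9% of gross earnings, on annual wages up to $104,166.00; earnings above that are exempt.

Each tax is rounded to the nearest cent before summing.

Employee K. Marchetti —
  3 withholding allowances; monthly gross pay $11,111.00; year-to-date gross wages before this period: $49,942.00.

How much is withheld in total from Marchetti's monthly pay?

Income Tax: taxable = $11,111.00 − 3×$404.00 = $9,899.00
  $336.00 + 7.62% × ($9,899.00 − $8,400.00) = $336.00 + 7.62% × $1,499.00 = $450.22
Disability Insurance: 7.9% × $11,111.00 = $877.77
Total: $450.22 + $877.77 = $1,327.99

$1,327.99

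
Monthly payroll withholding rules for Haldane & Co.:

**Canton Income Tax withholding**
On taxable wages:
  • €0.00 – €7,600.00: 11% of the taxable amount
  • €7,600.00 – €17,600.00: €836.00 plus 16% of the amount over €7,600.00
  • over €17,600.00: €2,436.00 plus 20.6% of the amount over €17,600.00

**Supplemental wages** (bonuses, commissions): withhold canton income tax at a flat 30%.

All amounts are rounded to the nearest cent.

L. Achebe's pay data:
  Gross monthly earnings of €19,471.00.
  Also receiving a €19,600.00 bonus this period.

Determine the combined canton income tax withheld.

€8,701.43

Canton Income Tax: taxable = €19,471.00
  €2,436.00 + 20.6% × (€19,471.00 − €17,600.00) = €2,436.00 + 20.6% × €1,871.00 = €2,821.43
Supplemental (30% flat on bonus): 30% × €19,600.00 = €5,880.00
Total canton income tax: €2,821.43 + €5,880.00 = €8,701.43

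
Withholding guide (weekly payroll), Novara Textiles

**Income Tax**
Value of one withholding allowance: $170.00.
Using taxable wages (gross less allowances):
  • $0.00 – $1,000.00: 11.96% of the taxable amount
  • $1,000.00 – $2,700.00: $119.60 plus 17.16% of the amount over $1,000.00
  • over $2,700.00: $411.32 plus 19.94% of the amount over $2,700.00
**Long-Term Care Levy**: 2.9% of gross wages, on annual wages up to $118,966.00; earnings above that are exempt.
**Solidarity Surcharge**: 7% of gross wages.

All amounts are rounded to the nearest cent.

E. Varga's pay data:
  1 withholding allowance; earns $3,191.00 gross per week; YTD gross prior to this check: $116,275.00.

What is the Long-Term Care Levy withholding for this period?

Long-Term Care Levy: cap $118,966.00 − YTD $116,275.00 = $2,691.00 subject; 2.9% × $2,691.00 = $78.04

$78.04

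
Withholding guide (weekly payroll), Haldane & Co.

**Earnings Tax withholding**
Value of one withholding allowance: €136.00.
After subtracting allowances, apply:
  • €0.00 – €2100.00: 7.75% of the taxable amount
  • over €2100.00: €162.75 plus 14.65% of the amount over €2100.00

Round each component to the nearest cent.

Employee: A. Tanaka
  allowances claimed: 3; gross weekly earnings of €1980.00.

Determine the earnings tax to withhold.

€121.83

Earnings Tax: taxable = €1980.00 − 3×€136.00 = €1572.00
  7.75% × €1572.00 = €121.83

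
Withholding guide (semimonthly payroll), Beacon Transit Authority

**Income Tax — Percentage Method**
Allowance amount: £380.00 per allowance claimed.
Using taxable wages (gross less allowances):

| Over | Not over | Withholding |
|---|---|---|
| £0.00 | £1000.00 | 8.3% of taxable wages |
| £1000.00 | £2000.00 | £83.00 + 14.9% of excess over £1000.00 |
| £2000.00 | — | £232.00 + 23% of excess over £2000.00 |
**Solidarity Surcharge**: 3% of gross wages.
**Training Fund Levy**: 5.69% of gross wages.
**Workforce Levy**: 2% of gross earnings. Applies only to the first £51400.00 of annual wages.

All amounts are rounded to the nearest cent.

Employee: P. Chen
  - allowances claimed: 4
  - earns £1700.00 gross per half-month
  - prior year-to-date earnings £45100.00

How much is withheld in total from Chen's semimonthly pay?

Income Tax: taxable = £1700.00 − 4×£380.00 = £180.00
  8.3% × £180.00 = £14.94
Solidarity Surcharge: 3% × £1700.00 = £51.00
Training Fund Levy: 5.69% × £1700.00 = £96.73
Workforce Levy: 2% × £1700.00 = £34.00
Total: £14.94 + £51.00 + £96.73 + £34.00 = £196.67

£196.67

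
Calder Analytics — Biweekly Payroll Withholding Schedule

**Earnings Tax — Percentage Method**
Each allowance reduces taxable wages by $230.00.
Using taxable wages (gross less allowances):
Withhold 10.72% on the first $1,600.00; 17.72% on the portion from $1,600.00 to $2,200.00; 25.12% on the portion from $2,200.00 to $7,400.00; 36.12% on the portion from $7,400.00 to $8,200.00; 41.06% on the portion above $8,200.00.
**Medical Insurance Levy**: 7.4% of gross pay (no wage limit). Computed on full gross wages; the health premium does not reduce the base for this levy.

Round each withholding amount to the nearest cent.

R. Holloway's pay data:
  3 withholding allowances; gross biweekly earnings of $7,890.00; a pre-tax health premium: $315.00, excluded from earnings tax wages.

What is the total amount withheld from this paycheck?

$2,038.57

Earnings Tax: taxable = $7,890.00 − $315.00 − 3×$230.00 = $6,885.00
  $277.84 + 25.12% × ($6,885.00 − $2,200.00) = $277.84 + 25.12% × $4,685.00 = $1,454.71
Medical Insurance Levy: 7.4% × $7,890.00 = $583.86
Total: $1,454.71 + $583.86 = $2,038.57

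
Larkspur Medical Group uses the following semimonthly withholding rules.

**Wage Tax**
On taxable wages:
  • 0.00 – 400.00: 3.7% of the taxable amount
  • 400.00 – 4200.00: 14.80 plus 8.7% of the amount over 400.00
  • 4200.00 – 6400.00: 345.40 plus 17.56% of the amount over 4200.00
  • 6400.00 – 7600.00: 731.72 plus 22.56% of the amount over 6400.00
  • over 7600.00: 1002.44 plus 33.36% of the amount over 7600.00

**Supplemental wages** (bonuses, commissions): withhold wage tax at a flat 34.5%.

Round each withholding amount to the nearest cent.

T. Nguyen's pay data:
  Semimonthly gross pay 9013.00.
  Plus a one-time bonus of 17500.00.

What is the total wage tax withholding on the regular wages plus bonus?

7511.32

Wage Tax: taxable = 9013.00
  1002.44 + 33.36% × (9013.00 − 7600.00) = 1002.44 + 33.36% × 1413.00 = 1473.82
Supplemental (34.5% flat on bonus): 34.5% × 17500.00 = 6037.50
Total wage tax: 1473.82 + 6037.50 = 7511.32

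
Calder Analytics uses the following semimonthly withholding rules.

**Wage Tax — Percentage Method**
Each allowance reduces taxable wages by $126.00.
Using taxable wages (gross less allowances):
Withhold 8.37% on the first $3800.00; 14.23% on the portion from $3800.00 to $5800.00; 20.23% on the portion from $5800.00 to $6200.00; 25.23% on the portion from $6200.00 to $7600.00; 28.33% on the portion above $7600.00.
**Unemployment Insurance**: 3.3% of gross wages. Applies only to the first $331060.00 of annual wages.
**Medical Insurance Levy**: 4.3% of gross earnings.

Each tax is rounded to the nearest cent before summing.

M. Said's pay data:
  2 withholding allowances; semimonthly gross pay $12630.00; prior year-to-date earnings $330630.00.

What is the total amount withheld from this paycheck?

Wage Tax: taxable = $12630.00 − 2×$126.00 = $12378.00
  $1036.80 + 28.33% × ($12378.00 − $7600.00) = $1036.80 + 28.33% × $4778.00 = $2390.41
Unemployment Insurance: cap $331060.00 − YTD $330630.00 = $430.00 subject; 3.3% × $430.00 = $14.19
Medical Insurance Levy: 4.3% × $12630.00 = $543.09
Total: $2390.41 + $14.19 + $543.09 = $2947.69

$2947.69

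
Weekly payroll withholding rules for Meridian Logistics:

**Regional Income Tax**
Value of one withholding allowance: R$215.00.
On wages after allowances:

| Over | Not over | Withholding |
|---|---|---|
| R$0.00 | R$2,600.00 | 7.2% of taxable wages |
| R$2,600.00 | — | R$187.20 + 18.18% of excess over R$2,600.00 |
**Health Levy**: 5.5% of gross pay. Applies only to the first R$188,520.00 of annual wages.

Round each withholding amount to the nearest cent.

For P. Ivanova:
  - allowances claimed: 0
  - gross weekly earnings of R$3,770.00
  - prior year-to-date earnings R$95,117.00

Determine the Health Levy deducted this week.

Health Levy: 5.5% × R$3,770.00 = R$207.35

R$207.35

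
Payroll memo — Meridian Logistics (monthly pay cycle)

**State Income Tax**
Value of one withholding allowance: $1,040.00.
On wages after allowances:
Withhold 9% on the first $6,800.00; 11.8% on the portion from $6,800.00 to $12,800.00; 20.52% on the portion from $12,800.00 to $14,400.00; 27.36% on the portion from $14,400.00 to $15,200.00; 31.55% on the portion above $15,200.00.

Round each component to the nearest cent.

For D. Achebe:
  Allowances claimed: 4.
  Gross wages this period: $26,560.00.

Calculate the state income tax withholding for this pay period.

State Income Tax: taxable = $26,560.00 − 4×$1,040.00 = $22,400.00
  $1,867.20 + 31.55% × ($22,400.00 − $15,200.00) = $1,867.20 + 31.55% × $7,200.00 = $4,138.80

$4,138.80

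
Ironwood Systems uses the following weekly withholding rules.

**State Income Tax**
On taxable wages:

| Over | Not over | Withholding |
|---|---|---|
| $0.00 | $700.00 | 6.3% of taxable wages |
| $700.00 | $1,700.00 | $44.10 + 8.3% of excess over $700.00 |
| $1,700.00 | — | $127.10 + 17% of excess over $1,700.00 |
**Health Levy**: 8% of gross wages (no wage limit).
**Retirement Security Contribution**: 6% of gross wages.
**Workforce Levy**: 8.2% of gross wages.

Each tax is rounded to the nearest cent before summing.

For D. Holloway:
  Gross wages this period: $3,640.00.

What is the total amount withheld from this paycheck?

$1,264.98

State Income Tax: taxable = $3,640.00
  $127.10 + 17% × ($3,640.00 − $1,700.00) = $127.10 + 17% × $1,940.00 = $456.90
Health Levy: 8% × $3,640.00 = $291.20
Retirement Security Contribution: 6% × $3,640.00 = $218.40
Workforce Levy: 8.2% × $3,640.00 = $298.48
Total: $456.90 + $291.20 + $218.40 + $298.48 = $1,264.98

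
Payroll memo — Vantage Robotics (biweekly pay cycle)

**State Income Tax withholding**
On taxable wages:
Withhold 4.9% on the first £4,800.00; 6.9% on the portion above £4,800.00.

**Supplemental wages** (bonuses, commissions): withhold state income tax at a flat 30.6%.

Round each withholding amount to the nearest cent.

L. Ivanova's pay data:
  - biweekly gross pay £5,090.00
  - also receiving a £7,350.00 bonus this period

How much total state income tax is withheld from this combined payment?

State Income Tax: taxable = £5,090.00
  £235.20 + 6.9% × (£5,090.00 − £4,800.00) = £235.20 + 6.9% × £290.00 = £255.21
Supplemental (30.6% flat on bonus): 30.6% × £7,350.00 = £2,249.10
Total state income tax: £255.21 + £2,249.10 = £2,504.31

£2,504.31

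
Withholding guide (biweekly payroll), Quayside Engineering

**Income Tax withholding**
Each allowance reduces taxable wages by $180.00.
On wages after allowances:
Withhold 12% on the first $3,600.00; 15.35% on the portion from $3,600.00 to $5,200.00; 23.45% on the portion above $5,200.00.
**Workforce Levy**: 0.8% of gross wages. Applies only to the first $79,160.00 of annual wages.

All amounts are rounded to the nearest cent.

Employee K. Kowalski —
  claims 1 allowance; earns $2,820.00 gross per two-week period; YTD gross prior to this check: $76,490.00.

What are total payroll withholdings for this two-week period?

$338.16

Income Tax: taxable = $2,820.00 − 1×$180.00 = $2,640.00
  12% × $2,640.00 = $316.80
Workforce Levy: cap $79,160.00 − YTD $76,490.00 = $2,670.00 subject; 0.8% × $2,670.00 = $21.36
Total: $316.80 + $21.36 = $338.16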